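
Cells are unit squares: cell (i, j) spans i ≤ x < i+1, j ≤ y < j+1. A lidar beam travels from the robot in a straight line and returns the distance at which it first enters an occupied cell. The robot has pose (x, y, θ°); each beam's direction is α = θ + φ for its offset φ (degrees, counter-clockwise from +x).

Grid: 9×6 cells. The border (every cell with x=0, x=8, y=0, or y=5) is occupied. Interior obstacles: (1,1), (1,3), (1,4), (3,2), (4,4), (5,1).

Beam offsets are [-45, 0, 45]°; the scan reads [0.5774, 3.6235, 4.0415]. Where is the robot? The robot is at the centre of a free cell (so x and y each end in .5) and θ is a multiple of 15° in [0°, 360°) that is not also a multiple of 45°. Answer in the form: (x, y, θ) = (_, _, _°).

The pose lattice has 22·16 = 352 candidates. Test each by forward raycasting.
  (6.5, 4.5, 165°): beam 2 = 1.5529 ≠ 3.6235 ✗
  (2.5, 1.5, 15°): beam 1 = 1.0000 ≠ 0.5774 ✗
  (3.5, 1.5, 285°): beam 2 = 0.5176 ≠ 3.6235 ✗
  …
  (5.5, 4.5, 255°): r_1=0.5774, r_2=3.6235, r_3=4.0415 — all match ✓
No second candidate reproduces the full scan.

(x, y, θ) = (5.5, 4.5, 255°)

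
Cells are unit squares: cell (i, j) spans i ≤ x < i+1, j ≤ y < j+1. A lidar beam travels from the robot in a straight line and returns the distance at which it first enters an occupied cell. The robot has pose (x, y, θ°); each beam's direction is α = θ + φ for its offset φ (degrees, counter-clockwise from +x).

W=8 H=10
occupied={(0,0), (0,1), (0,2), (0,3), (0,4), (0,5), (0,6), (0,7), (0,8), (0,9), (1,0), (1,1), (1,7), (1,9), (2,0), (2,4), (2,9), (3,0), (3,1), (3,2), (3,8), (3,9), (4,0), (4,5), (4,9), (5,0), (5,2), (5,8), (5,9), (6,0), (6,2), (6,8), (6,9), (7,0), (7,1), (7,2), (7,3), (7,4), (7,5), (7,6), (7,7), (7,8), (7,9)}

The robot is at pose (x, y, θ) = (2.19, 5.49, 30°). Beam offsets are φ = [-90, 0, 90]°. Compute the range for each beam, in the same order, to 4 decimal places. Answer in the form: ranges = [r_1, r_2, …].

beam 1: φ=-90°, α=300°
  cosα=0.5000 sinα=-0.8660 | (2,5) | tMaxX 1.6200 tMaxY 0.5658 | tΔX 2.0000 tΔY 1.1547
    t=0.5658 [y] (2,4) — stop
  → r_1 = 0.5658
beam 2: φ=0°, α=30°
  cosα=0.8660 sinα=0.5000 | (2,5) | tMaxX 0.9353 tMaxY 1.0200 | tΔX 1.1547 tΔY 2.0000
    t=0.9353 [x] (3,5)
    t=1.0200 [y] (3,6)
    t=2.0900 [x] (4,6)
    t=3.0200 [y] (4,7)
    t=3.2447 [x] (5,7)
    t=4.3994 [x] (6,7)
    t=5.0200 [y] (6,8) — stop
  → r_2 = 5.0200
beam 3: φ=90°, α=120°
  cosα=-0.5000 sinα=0.8660 | (2,5) | tMaxX 0.3800 tMaxY 0.5889 | tΔX 2.0000 tΔY 1.1547
    t=0.3800 [x] (1,5)
    t=0.5889 [y] (1,6)
    t=1.7436 [y] (1,7) — stop
  → r_3 = 1.7436

ranges = [0.5658, 5.0200, 1.7436]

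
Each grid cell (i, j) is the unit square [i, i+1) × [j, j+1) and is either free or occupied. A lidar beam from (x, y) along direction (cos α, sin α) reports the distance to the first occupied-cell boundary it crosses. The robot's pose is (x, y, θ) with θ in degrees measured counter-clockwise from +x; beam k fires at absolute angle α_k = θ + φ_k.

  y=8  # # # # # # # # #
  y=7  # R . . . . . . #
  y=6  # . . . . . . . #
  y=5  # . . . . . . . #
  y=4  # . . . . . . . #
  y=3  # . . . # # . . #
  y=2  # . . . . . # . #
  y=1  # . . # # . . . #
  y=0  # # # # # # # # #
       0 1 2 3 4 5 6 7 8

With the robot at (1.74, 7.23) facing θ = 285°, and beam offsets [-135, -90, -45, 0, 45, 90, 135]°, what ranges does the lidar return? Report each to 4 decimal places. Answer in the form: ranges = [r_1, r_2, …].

beam 1: φ=-135°, α=150°
  d=(-0.8660,0.5000)  start (1,7)  tX=0.8545 tY=1.5400  stride 1/|dx|=1.1547 1/|dy|=2.0000
    cross x-line → (0,7), t=0.8545 (wall)
  → r_1 = 0.8545
beam 2: φ=-90°, α=195°
  d=(-0.9659,-0.2588)  start (1,7)  tX=0.7661 tY=0.8887  stride 1/|dx|=1.0353 1/|dy|=3.8637
    cross x-line → (0,7), t=0.7661 (wall)
  → r_2 = 0.7661
beam 3: φ=-45°, α=240°
  d=(-0.5000,-0.8660)  start (1,7)  tX=1.4800 tY=0.2656  stride 1/|dx|=2.0000 1/|dy|=1.1547
    cross y-line → (1,6), t=0.2656
    cross y-line → (1,5), t=1.4203
    cross x-line → (0,5), t=1.4800 (wall)
  → r_3 = 1.4800
beam 4: φ=0°, α=285°
  d=(0.2588,-0.9659)  start (1,7)  tX=1.0046 tY=0.2381  stride 1/|dx|=3.8637 1/|dy|=1.0353
    cross y-line → (1,6), t=0.2381
    cross x-line → (2,6), t=1.0046
    cross y-line → (2,5), t=1.2734
    cross y-line → (2,4), t=2.3087
    cross y-line → (2,3), t=3.3439
    cross y-line → (2,2), t=4.3792
    cross x-line → (3,2), t=4.8683
    cross y-line → (3,1), t=5.4145 (wall)
  → r_4 = 5.4145
beam 5: φ=45°, α=330°
  d=(0.8660,-0.5000)  start (1,7)  tX=0.3002 tY=0.4600  stride 1/|dx|=1.1547 1/|dy|=2.0000
    cross x-line → (2,7), t=0.3002
    cross y-line → (2,6), t=0.4600
    cross x-line → (3,6), t=1.4549
    cross y-line → (3,5), t=2.4600
    cross x-line → (4,5), t=2.6096
    cross x-line → (5,5), t=3.7643
    cross y-line → (5,4), t=4.4600
    cross x-line → (6,4), t=4.9190
    cross x-line → (7,4), t=6.0737
    cross y-line → (7,3), t=6.4600
    cross x-line → (8,3), t=7.2284 (wall)
  → r_5 = 7.2284
beam 6: φ=90°, α=15°
  d=(0.9659,0.2588)  start (1,7)  tX=0.2692 tY=2.9751  stride 1/|dx|=1.0353 1/|dy|=3.8637
    cross x-line → (2,7), t=0.2692
    cross x-line → (3,7), t=1.3044
    cross x-line → (4,7), t=2.3397
    cross y-line → (4,8), t=2.9751 (wall)
  → r_6 = 2.9751
beam 7: φ=135°, α=60°
  d=(0.5000,0.8660)  start (1,7)  tX=0.5200 tY=0.8891  stride 1/|dx|=2.0000 1/|dy|=1.1547
    cross x-line → (2,7), t=0.5200
    cross y-line → (2,8), t=0.8891 (wall)
  → r_7 = 0.8891

ranges = [0.8545, 0.7661, 1.4800, 5.4145, 7.2284, 2.9751, 0.8891]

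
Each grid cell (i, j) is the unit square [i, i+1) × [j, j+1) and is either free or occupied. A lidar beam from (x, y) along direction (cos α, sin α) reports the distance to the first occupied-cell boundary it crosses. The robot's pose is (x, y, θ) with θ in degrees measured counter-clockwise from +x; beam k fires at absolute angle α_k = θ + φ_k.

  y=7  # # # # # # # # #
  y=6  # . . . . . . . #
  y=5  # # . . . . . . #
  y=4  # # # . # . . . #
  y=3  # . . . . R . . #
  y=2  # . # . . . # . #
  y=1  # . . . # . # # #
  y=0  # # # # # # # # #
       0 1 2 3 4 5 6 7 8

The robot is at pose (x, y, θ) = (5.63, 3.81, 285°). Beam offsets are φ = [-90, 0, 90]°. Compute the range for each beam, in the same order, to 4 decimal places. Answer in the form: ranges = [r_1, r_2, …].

beam 1: φ=-90°, α=195°
  direction (-0.9659, -0.2588); cell (5,3); t to first gridline: x 0.6522, y 3.1296 (then +1.0353 / +3.8637)
    (4,3) via x @ 0.6522
    (3,3) via x @ 1.6875
    (2,3) via x @ 2.7228
    (2,2) via y @ 3.1296  # hit
  → r_1 = 3.1296
beam 2: φ=0°, α=285°
  direction (0.2588, -0.9659); cell (5,3); t to first gridline: x 1.4296, y 0.8386 (then +3.8637 / +1.0353)
    (5,2) via y @ 0.8386
    (6,2) via x @ 1.4296  # hit
  → r_2 = 1.4296
beam 3: φ=90°, α=15°
  direction (0.9659, 0.2588); cell (5,3); t to first gridline: x 0.3831, y 0.7341 (then +1.0353 / +3.8637)
    (6,3) via x @ 0.3831
    (6,4) via y @ 0.7341
    (7,4) via x @ 1.4183
    (8,4) via x @ 2.4536  # hit
  → r_3 = 2.4536

ranges = [3.1296, 1.4296, 2.4536]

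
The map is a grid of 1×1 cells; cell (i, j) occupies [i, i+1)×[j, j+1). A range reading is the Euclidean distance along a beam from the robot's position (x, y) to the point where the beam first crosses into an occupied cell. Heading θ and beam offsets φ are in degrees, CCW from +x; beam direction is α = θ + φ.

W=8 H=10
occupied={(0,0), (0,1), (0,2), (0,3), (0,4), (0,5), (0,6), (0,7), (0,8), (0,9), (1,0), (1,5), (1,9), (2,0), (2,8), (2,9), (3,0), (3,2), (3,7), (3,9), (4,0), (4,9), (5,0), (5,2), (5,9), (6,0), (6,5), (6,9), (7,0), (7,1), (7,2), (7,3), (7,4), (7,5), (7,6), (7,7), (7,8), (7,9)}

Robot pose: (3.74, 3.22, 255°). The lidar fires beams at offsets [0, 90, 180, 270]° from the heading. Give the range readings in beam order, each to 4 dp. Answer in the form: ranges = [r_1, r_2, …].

beam 1: φ=0°, α=255°
  dir = (cos 255°, sin 255°) = (-0.2588, -0.9659); from cell (3,3)
  next x-line at t=2.8591, next y-line at t=0.2278; Δt_x=3.8637, Δt_y=1.0353
    y: enter (3,2) at t=0.2278 ← occupied
  → r_1 = 0.2278
beam 2: φ=90°, α=345°
  dir = (cos 345°, sin 345°) = (0.9659, -0.2588); from cell (3,3)
  next x-line at t=0.2692, next y-line at t=0.8500; Δt_x=1.0353, Δt_y=3.8637
    x: enter (4,3) at t=0.2692
    y: enter (4,2) at t=0.8500
    x: enter (5,2) at t=1.3044 ← occupied
  → r_2 = 1.3044
beam 3: φ=180°, α=75°
  dir = (cos 75°, sin 75°) = (0.2588, 0.9659); from cell (3,3)
  next x-line at t=1.0046, next y-line at t=0.8075; Δt_x=3.8637, Δt_y=1.0353
    y: enter (3,4) at t=0.8075
    x: enter (4,4) at t=1.0046
    y: enter (4,5) at t=1.8428
    y: enter (4,6) at t=2.8781
    y: enter (4,7) at t=3.9133
    x: enter (5,7) at t=4.8683
    y: enter (5,8) at t=4.9486
    y: enter (5,9) at t=5.9839 ← occupied
  → r_3 = 5.9839
beam 4: φ=270°, α=165°
  dir = (cos 165°, sin 165°) = (-0.9659, 0.2588); from cell (3,3)
  next x-line at t=0.7661, next y-line at t=3.0137; Δt_x=1.0353, Δt_y=3.8637
    x: enter (2,3) at t=0.7661
    x: enter (1,3) at t=1.8014
    x: enter (0,3) at t=2.8367 ← occupied
  → r_4 = 2.8367

ranges = [0.2278, 1.3044, 5.9839, 2.8367]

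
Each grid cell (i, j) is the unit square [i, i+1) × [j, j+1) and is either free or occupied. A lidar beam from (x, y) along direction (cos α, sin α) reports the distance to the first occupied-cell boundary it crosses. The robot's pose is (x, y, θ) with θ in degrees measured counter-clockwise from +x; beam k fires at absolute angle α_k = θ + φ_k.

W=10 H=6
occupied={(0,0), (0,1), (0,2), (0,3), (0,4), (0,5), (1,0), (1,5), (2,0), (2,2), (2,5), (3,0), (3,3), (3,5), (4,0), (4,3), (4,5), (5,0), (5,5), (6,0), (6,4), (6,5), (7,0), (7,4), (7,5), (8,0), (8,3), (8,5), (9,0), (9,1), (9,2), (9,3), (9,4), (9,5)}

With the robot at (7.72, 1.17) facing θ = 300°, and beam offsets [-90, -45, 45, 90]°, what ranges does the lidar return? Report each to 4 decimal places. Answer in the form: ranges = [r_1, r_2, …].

beam 1: φ=-90°, α=210°
  dir = (cos 210°, sin 210°) = (-0.8660, -0.5000); from cell (7,1)
  next x-line at t=0.8314, next y-line at t=0.3400; Δt_x=1.1547, Δt_y=2.0000
    y: enter (7,0) at t=0.3400 ← occupied
  → r_1 = 0.3400
beam 2: φ=-45°, α=255°
  dir = (cos 255°, sin 255°) = (-0.2588, -0.9659); from cell (7,1)
  next x-line at t=2.7819, next y-line at t=0.1760; Δt_x=3.8637, Δt_y=1.0353
    y: enter (7,0) at t=0.1760 ← occupied
  → r_2 = 0.1760
beam 3: φ=45°, α=345°
  dir = (cos 345°, sin 345°) = (0.9659, -0.2588); from cell (7,1)
  next x-line at t=0.2899, next y-line at t=0.6568; Δt_x=1.0353, Δt_y=3.8637
    x: enter (8,1) at t=0.2899
    y: enter (8,0) at t=0.6568 ← occupied
  → r_3 = 0.6568
beam 4: φ=90°, α=30°
  dir = (cos 30°, sin 30°) = (0.8660, 0.5000); from cell (7,1)
  next x-line at t=0.3233, next y-line at t=1.6600; Δt_x=1.1547, Δt_y=2.0000
    x: enter (8,1) at t=0.3233
    x: enter (9,1) at t=1.4780 ← occupied
  → r_4 = 1.4780

ranges = [0.3400, 0.1760, 0.6568, 1.4780]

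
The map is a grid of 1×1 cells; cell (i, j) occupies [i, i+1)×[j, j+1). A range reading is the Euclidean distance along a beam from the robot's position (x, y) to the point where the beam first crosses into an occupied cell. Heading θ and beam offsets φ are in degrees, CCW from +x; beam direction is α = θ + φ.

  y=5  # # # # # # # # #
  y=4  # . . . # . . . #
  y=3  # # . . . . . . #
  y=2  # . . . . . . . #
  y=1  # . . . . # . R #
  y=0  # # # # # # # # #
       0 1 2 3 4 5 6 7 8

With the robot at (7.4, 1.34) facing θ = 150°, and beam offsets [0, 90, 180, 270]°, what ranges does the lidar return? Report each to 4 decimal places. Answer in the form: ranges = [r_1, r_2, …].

ranges = [7.3200, 0.3926, 0.6800, 1.2000]

beam 1: φ=0°, α=150°
  direction (-0.8660, 0.5000); cell (7,1); t to first gridline: x 0.4619, y 1.3200 (then +1.1547 / +2.0000)
    (6,1) via x @ 0.4619
    (6,2) via y @ 1.3200
    (5,2) via x @ 1.6166
    (4,2) via x @ 2.7713
    (4,3) via y @ 3.3200
    (3,3) via x @ 3.9260
    (2,3) via x @ 5.0807
    (2,4) via y @ 5.3200
    (1,4) via x @ 6.2354
    (1,5) via y @ 7.3200  # hit
  → r_1 = 7.3200
beam 2: φ=90°, α=240°
  direction (-0.5000, -0.8660); cell (7,1); t to first gridline: x 0.8000, y 0.3926 (then +2.0000 / +1.1547)
    (7,0) via y @ 0.3926  # hit
  → r_2 = 0.3926
beam 3: φ=180°, α=330°
  direction (0.8660, -0.5000); cell (7,1); t to first gridline: x 0.6928, y 0.6800 (then +1.1547 / +2.0000)
    (7,0) via y @ 0.6800  # hit
  → r_3 = 0.6800
beam 4: φ=270°, α=60°
  direction (0.5000, 0.8660); cell (7,1); t to first gridline: x 1.2000, y 0.7621 (then +2.0000 / +1.1547)
    (7,2) via y @ 0.7621
    (8,2) via x @ 1.2000  # hit
  → r_4 = 1.2000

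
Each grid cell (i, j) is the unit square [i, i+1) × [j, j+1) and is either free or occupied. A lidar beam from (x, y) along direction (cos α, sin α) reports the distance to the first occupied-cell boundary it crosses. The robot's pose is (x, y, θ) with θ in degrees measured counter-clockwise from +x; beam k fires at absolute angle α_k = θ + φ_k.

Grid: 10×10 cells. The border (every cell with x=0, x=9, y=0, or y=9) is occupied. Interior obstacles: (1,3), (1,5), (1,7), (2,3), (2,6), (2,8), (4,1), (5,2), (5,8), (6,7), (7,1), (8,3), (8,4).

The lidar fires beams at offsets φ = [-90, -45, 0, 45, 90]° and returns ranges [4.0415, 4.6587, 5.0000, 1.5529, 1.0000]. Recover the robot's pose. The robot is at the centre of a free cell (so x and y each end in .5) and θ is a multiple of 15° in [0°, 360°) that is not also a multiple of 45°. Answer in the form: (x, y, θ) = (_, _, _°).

The pose lattice has 51·16 = 816 candidates. Test each by forward raycasting.
  (6.5, 2.5, 150°): beam 1 = 5.0000 ≠ 4.0415 ✗
  (3.5, 1.5, 345°): beam 1 = 0.5176 ≠ 4.0415 ✗
  (2.5, 7.5, 330°): beam 1 = 0.5774 ≠ 4.0415 ✗
  …
  (4.5, 7.5, 330°): r_1=4.0415, r_2=4.6587, r_3=5.0000, r_4=1.5529, r_5=1.0000 — all match ✓
No second candidate reproduces the full scan.

(x, y, θ) = (4.5, 7.5, 330°)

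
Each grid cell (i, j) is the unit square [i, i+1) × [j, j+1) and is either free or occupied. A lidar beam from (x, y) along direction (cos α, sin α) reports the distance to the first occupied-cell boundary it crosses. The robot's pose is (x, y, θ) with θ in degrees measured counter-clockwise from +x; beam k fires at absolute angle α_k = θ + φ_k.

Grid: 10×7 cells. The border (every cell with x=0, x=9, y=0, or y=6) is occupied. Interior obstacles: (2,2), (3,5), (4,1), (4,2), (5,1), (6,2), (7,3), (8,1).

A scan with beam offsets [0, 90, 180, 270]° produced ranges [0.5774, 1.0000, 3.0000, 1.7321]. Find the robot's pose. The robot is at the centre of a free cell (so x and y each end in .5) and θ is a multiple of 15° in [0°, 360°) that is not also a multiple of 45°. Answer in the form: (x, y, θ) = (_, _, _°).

The pose lattice has 32·16 = 512 candidates. Test each by forward raycasting.
  (8.5, 3.5, 345°): beam 1 = 0.5176 ≠ 0.5774 ✗
  (8.5, 2.5, 240°): beam 2 = 0.5774 ≠ 1.0000 ✗
  (7.5, 4.5, 105°): beam 1 = 1.5529 ≠ 0.5774 ✗
  (2.5, 4.5, 285°): beam 1 = 1.5529 ≠ 0.5774 ✗
  (3.5, 1.5, 195°): beam 1 = 1.9319 ≠ 0.5774 ✗
  …
  (1.5, 4.5, 150°): r_1=0.5774, r_2=1.0000, r_3=3.0000, r_4=1.7321 — all match ✓
Only this pose fits every beam.

(x, y, θ) = (1.5, 4.5, 150°)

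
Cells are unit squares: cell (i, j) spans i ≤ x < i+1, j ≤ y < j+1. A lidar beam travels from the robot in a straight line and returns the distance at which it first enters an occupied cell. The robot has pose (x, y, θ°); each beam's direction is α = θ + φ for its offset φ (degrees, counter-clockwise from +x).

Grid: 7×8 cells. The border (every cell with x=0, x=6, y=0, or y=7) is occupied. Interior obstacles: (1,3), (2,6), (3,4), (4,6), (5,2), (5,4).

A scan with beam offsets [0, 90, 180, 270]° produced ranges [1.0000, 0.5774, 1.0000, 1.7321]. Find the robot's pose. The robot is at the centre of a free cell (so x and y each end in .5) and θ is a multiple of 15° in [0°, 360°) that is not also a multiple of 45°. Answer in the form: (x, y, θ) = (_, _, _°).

(x, y, θ) = (1.5, 5.5, 60°)

The pose lattice has 24·16 = 384 candidates. Test each by forward raycasting.
  (5.5, 5.5, 255°): beam 1 = 0.5176 ≠ 1.0000 ✗
  (1.5, 6.5, 60°): beam 1 = 0.5774 ≠ 1.0000 ✗
  (2.5, 1.5, 285°): beam 1 = 0.5176 ≠ 1.0000 ✗
  (3.5, 3.5, 345°): beam 1 = 1.9319 ≠ 1.0000 ✗
  (5.5, 1.5, 120°): beam 1 = 0.5774 ≠ 1.0000 ✗
  …
  (1.5, 5.5, 60°): r_1=1.0000, r_2=0.5774, r_3=1.0000, r_4=1.7321 — all match ✓
Unique over the lattice → pose = (1.5, 5.5, 60°).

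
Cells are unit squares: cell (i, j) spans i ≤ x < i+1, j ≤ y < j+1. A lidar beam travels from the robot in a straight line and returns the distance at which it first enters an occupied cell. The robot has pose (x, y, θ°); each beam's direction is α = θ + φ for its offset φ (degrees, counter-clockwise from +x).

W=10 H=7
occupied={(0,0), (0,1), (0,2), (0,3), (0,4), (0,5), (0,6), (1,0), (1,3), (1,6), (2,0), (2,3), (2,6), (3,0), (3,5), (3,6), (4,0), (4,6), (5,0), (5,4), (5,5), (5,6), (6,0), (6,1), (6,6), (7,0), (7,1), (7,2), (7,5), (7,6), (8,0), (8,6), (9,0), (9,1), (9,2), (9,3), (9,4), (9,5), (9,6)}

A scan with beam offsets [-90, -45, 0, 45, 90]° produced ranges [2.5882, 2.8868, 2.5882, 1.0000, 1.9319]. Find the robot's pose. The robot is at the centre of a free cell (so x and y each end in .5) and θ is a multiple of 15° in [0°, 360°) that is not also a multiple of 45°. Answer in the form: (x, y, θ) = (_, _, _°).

Enumerate (i+0.5, j+0.5, θ) over the 31 free cells and 16 admissible headings. For each, cast all 5 beams and compare to the given ranges.
  (4.5, 2.5, 210°): beam 1 = 2.8868 ≠ 2.5882 ✗
  (3.5, 4.5, 30°): beam 1 = 4.0415 ≠ 2.5882 ✗
  (8.5, 5.5, 150°): beam 1 = 0.5774 ≠ 2.5882 ✗
  (7.5, 4.5, 345°): beam 1 = 1.5529 ≠ 2.5882 ✗
  …
  (4.5, 3.5, 345°): r_1=2.5882, r_2=2.8868, r_3=2.5882, r_4=1.0000, r_5=1.9319 — all match ✓
Only this pose fits every beam.

(x, y, θ) = (4.5, 3.5, 345°)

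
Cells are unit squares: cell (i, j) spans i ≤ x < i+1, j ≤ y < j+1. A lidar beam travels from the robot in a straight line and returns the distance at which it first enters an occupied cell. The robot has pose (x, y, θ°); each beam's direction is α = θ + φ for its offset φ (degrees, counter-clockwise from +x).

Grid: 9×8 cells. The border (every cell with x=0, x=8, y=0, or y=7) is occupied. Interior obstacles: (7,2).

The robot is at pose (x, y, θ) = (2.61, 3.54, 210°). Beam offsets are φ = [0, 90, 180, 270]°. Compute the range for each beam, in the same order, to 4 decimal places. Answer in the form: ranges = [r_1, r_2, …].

beam 1: φ=0°, α=210°
  cosα=-0.8660 sinα=-0.5000 | (2,3) | tMaxX 0.7044 tMaxY 1.0800 | tΔX 1.1547 tΔY 2.0000
    t=0.7044 [x] (1,3)
    t=1.0800 [y] (1,2)
    t=1.8591 [x] (0,2) — stop
  → r_1 = 1.8591
beam 2: φ=90°, α=300°
  cosα=0.5000 sinα=-0.8660 | (2,3) | tMaxX 0.7800 tMaxY 0.6235 | tΔX 2.0000 tΔY 1.1547
    t=0.6235 [y] (2,2)
    t=0.7800 [x] (3,2)
    t=1.7782 [y] (3,1)
    t=2.7800 [x] (4,1)
    t=2.9329 [y] (4,0) — stop
  → r_2 = 2.9329
beam 3: φ=180°, α=30°
  cosα=0.8660 sinα=0.5000 | (2,3) | tMaxX 0.4503 tMaxY 0.9200 | tΔX 1.1547 tΔY 2.0000
    t=0.4503 [x] (3,3)
    t=0.9200 [y] (3,4)
    t=1.6050 [x] (4,4)
    t=2.7597 [x] (5,4)
    t=2.9200 [y] (5,5)
    t=3.9144 [x] (6,5)
    t=4.9200 [y] (6,6)
    t=5.0691 [x] (7,6)
    t=6.2238 [x] (8,6) — stop
  → r_3 = 6.2238
beam 4: φ=270°, α=120°
  cosα=-0.5000 sinα=0.8660 | (2,3) | tMaxX 1.2200 tMaxY 0.5312 | tΔX 2.0000 tΔY 1.1547
    t=0.5312 [y] (2,4)
    t=1.2200 [x] (1,4)
    t=1.6859 [y] (1,5)
    t=2.8406 [y] (1,6)
    t=3.2200 [x] (0,6) — stop
  → r_4 = 3.2200

ranges = [1.8591, 2.9329, 6.2238, 3.2200]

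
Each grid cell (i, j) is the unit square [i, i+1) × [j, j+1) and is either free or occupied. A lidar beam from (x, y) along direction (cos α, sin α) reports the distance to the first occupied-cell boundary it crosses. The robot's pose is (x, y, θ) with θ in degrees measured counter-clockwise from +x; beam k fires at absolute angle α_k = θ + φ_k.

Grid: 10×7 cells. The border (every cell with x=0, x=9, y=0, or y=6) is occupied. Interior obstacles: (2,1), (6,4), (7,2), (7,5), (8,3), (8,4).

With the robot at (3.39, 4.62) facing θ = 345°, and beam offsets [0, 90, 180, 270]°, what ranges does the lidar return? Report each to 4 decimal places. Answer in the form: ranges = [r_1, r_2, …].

ranges = [4.7726, 1.4287, 2.4743, 2.7124]

beam 1: φ=0°, α=345°
  dir = (cos 345°, sin 345°) = (0.9659, -0.2588); from cell (3,4)
  next x-line at t=0.6315, next y-line at t=2.3955; Δt_x=1.0353, Δt_y=3.8637
    x: enter (4,4) at t=0.6315
    x: enter (5,4) at t=1.6668
    y: enter (5,3) at t=2.3955
    x: enter (6,3) at t=2.7021
    x: enter (7,3) at t=3.7373
    x: enter (8,3) at t=4.7726 ← occupied
  → r_1 = 4.7726
beam 2: φ=90°, α=75°
  dir = (cos 75°, sin 75°) = (0.2588, 0.9659); from cell (3,4)
  next x-line at t=2.3569, next y-line at t=0.3934; Δt_x=3.8637, Δt_y=1.0353
    y: enter (3,5) at t=0.3934
    y: enter (3,6) at t=1.4287 ← occupied
  → r_2 = 1.4287
beam 3: φ=180°, α=165°
  dir = (cos 165°, sin 165°) = (-0.9659, 0.2588); from cell (3,4)
  next x-line at t=0.4038, next y-line at t=1.4682; Δt_x=1.0353, Δt_y=3.8637
    x: enter (2,4) at t=0.4038
    x: enter (1,4) at t=1.4390
    y: enter (1,5) at t=1.4682
    x: enter (0,5) at t=2.4743 ← occupied
  → r_3 = 2.4743
beam 4: φ=270°, α=255°
  dir = (cos 255°, sin 255°) = (-0.2588, -0.9659); from cell (3,4)
  next x-line at t=1.5068, next y-line at t=0.6419; Δt_x=3.8637, Δt_y=1.0353
    y: enter (3,3) at t=0.6419
    x: enter (2,3) at t=1.5068
    y: enter (2,2) at t=1.6771
    y: enter (2,1) at t=2.7124 ← occupied
  → r_4 = 2.7124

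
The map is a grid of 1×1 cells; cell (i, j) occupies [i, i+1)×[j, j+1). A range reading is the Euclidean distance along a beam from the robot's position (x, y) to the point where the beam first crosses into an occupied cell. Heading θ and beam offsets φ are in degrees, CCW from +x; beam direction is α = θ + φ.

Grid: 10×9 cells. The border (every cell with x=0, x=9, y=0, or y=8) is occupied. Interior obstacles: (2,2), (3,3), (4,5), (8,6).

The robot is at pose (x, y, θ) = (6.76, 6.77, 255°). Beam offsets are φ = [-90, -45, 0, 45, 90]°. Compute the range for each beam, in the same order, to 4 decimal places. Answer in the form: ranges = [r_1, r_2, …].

beam 1: φ=-90°, α=165°
  dir = (cos 165°, sin 165°) = (-0.9659, 0.2588); from cell (6,6)
  next x-line at t=0.7868, next y-line at t=0.8887; Δt_x=1.0353, Δt_y=3.8637
    x: enter (5,6) at t=0.7868
    y: enter (5,7) at t=0.8887
    x: enter (4,7) at t=1.8221
    x: enter (3,7) at t=2.8574
    x: enter (2,7) at t=3.8926
    y: enter (2,8) at t=4.7524 ← occupied
  → r_1 = 4.7524
beam 2: φ=-45°, α=210°
  dir = (cos 210°, sin 210°) = (-0.8660, -0.5000); from cell (6,6)
  next x-line at t=0.8776, next y-line at t=1.5400; Δt_x=1.1547, Δt_y=2.0000
    x: enter (5,6) at t=0.8776
    y: enter (5,5) at t=1.5400
    x: enter (4,5) at t=2.0323 ← occupied
  → r_2 = 2.0323
beam 3: φ=0°, α=255°
  dir = (cos 255°, sin 255°) = (-0.2588, -0.9659); from cell (6,6)
  next x-line at t=2.9364, next y-line at t=0.7972; Δt_x=3.8637, Δt_y=1.0353
    y: enter (6,5) at t=0.7972
    y: enter (6,4) at t=1.8324
    y: enter (6,3) at t=2.8677
    x: enter (5,3) at t=2.9364
    y: enter (5,2) at t=3.9030
    y: enter (5,1) at t=4.9383
    y: enter (5,0) at t=5.9735 ← occupied
  → r_3 = 5.9735
beam 4: φ=45°, α=300°
  dir = (cos 300°, sin 300°) = (0.5000, -0.8660); from cell (6,6)
  next x-line at t=0.4800, next y-line at t=0.8891; Δt_x=2.0000, Δt_y=1.1547
    x: enter (7,6) at t=0.4800
    y: enter (7,5) at t=0.8891
    y: enter (7,4) at t=2.0438
    x: enter (8,4) at t=2.4800
    y: enter (8,3) at t=3.1985
    y: enter (8,2) at t=4.3532
    x: enter (9,2) at t=4.4800 ← occupied
  → r_4 = 4.4800
beam 5: φ=90°, α=345°
  dir = (cos 345°, sin 345°) = (0.9659, -0.2588); from cell (6,6)
  next x-line at t=0.2485, next y-line at t=2.9751; Δt_x=1.0353, Δt_y=3.8637
    x: enter (7,6) at t=0.2485
    x: enter (8,6) at t=1.2837 ← occupied
  → r_5 = 1.2837

ranges = [4.7524, 2.0323, 5.9735, 4.4800, 1.2837]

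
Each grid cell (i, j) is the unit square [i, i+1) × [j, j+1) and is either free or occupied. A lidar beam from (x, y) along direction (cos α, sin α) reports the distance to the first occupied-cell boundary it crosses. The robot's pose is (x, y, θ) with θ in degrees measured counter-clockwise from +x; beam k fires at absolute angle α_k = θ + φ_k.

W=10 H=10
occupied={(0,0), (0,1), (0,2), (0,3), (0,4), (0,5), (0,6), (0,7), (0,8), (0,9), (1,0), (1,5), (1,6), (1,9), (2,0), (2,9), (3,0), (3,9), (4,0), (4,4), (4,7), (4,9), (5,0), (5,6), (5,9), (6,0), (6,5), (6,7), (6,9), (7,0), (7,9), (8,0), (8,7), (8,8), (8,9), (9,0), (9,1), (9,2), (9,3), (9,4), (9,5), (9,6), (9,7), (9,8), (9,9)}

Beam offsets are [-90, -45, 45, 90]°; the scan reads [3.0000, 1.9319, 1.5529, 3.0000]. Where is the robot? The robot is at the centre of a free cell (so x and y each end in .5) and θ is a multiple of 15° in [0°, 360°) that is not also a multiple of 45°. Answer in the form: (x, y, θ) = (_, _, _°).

(x, y, θ) = (2.5, 4.5, 150°)

Candidates: 55 free-cell centres × 16 headings = 880 poses. Raycast each; keep the one whose scan matches to 4 dp.
  (8.5, 5.5, 255°): beam 1 = 1.5529 ≠ 3.0000 ✗
  (4.5, 8.5, 300°): beam 2 = 0.5176 ≠ 1.9319 ✗
  (3.5, 5.5, 285°): beam 1 = 1.5529 ≠ 3.0000 ✗
  …
  (2.5, 4.5, 150°): r_1=3.0000, r_2=1.9319, r_3=1.5529, r_4=3.0000 — all match ✓
Unique over the lattice → pose = (2.5, 4.5, 150°).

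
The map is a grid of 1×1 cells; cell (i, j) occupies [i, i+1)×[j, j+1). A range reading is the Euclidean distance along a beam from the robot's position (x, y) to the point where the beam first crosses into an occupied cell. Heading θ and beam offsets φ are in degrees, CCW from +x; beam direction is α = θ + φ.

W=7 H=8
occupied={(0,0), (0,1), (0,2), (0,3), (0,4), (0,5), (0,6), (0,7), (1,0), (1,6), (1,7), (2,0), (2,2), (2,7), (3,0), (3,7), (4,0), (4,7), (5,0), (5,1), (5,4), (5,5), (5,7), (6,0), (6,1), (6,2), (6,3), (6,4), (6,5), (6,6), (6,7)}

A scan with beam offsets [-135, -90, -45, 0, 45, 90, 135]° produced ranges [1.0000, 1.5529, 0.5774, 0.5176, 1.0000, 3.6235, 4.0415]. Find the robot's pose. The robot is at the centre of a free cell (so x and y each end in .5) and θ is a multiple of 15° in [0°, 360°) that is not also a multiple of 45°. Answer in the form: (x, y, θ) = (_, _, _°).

Enumerate (i+0.5, j+0.5, θ) over the 25 free cells and 16 admissible headings. For each, cast all 7 beams and compare to the given ranges.
  (3.5, 3.5, 105°): beam 1 = 2.8868 ≠ 1.0000 ✗
  (5.5, 3.5, 210°): beam 1 = 0.5176 ≠ 1.0000 ✗
  (3.5, 5.5, 255°): beam 1 = 1.7321 ≠ 1.0000 ✗
  (2.5, 4.5, 105°): beam 1 = 4.0415 ≠ 1.0000 ✗
  …
  (4.5, 6.5, 105°): r_1=1.0000, r_2=1.5529, r_3=0.5774, r_4=0.5176, r_5=1.0000, r_6=3.6235, r_7=4.0415 — all match ✓
No second candidate reproduces the full scan.

(x, y, θ) = (4.5, 6.5, 105°)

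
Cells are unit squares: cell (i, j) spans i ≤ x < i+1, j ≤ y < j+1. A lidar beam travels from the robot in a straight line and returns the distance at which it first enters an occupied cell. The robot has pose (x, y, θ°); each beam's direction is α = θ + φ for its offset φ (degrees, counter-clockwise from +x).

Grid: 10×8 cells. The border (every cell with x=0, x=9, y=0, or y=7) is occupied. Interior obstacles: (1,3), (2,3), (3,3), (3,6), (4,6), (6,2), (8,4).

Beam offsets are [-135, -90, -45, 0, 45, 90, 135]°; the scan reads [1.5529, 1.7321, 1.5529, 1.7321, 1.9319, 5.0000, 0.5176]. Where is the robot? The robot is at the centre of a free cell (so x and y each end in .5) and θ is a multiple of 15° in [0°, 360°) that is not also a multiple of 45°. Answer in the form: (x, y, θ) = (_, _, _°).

Candidates: 41 free-cell centres × 16 headings = 656 poses. Raycast each; keep the one whose scan matches to 4 dp.
  (6.5, 1.5, 150°): beam 1 = 2.5882 ≠ 1.5529 ✗
  (5.5, 1.5, 210°): beam 1 = 5.6940 ≠ 1.5529 ✗
  (4.5, 1.5, 105°): beam 1 = 1.0000 ≠ 1.5529 ✗
  …
  (7.5, 2.5, 30°): r_1=1.5529, r_2=1.7321, r_3=1.5529, r_4=1.7321, r_5=1.9319, r_6=5.0000, r_7=0.5176 — all match ✓
Only this pose fits every beam.

(x, y, θ) = (7.5, 2.5, 30°)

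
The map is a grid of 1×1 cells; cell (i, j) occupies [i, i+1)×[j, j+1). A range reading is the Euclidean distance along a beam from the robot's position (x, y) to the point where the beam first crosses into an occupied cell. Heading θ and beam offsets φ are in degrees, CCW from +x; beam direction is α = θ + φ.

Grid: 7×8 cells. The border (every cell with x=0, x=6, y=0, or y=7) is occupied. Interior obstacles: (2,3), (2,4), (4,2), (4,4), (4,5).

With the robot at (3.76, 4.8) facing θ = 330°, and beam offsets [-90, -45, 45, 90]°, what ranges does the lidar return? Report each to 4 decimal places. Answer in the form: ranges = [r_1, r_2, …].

ranges = [1.5200, 1.8635, 0.2485, 0.4800]

beam 1: φ=-90°, α=240°
  d=(-0.5000,-0.8660)  start (3,4)  tX=1.5200 tY=0.9238  stride 1/|dx|=2.0000 1/|dy|=1.1547
    cross y-line → (3,3), t=0.9238
    cross x-line → (2,3), t=1.5200 (wall)
  → r_1 = 1.5200
beam 2: φ=-45°, α=285°
  d=(0.2588,-0.9659)  start (3,4)  tX=0.9273 tY=0.8282  stride 1/|dx|=3.8637 1/|dy|=1.0353
    cross y-line → (3,3), t=0.8282
    cross x-line → (4,3), t=0.9273
    cross y-line → (4,2), t=1.8635 (wall)
  → r_2 = 1.8635
beam 3: φ=45°, α=15°
  d=(0.9659,0.2588)  start (3,4)  tX=0.2485 tY=0.7727  stride 1/|dx|=1.0353 1/|dy|=3.8637
    cross x-line → (4,4), t=0.2485 (wall)
  → r_3 = 0.2485
beam 4: φ=90°, α=60°
  d=(0.5000,0.8660)  start (3,4)  tX=0.4800 tY=0.2309  stride 1/|dx|=2.0000 1/|dy|=1.1547
    cross y-line → (3,5), t=0.2309
    cross x-line → (4,5), t=0.4800 (wall)
  → r_4 = 0.4800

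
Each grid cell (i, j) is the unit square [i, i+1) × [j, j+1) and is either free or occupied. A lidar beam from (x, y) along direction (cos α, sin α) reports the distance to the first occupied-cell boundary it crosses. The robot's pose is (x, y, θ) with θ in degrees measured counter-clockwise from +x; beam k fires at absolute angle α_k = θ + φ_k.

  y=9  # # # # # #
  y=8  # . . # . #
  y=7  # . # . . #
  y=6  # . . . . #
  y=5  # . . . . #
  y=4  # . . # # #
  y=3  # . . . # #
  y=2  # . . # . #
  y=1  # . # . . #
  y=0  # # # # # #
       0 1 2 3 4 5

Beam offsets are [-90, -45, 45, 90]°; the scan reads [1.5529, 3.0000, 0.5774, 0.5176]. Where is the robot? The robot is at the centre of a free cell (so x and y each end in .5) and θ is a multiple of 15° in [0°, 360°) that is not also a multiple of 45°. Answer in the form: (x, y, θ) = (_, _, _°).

(x, y, θ) = (2.5, 4.5, 285°)

The pose lattice has 25·16 = 400 candidates. Test each by forward raycasting.
  (4.5, 8.5, 60°): beam 1 = 0.5774 ≠ 1.5529 ✗
  (2.5, 4.5, 75°): beam 1 = 0.5176 ≠ 1.5529 ✗
  (3.5, 1.5, 195°): beam 1 = 0.5176 ≠ 1.5529 ✗
  …
  (2.5, 4.5, 285°): r_1=1.5529, r_2=3.0000, r_3=0.5774, r_4=0.5176 — all match ✓
Unique over the lattice → pose = (2.5, 4.5, 285°).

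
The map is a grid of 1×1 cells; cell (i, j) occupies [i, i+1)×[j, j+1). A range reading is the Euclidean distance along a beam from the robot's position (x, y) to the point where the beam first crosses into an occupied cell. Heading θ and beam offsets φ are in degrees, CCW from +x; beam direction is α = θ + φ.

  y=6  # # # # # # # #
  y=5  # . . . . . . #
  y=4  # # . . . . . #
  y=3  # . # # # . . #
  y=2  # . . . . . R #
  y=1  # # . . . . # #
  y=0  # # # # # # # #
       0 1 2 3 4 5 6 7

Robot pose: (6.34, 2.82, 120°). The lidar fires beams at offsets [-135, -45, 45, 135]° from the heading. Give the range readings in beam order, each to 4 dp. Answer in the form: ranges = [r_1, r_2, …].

ranges = [0.6833, 2.5500, 1.3873, 0.8489]

beam 1: φ=-135°, α=345°
  cosα=0.9659 sinα=-0.2588 | (6,2) | tMaxX 0.6833 tMaxY 3.1682 | tΔX 1.0353 tΔY 3.8637
    t=0.6833 [x] (7,2) — stop
  → r_1 = 0.6833
beam 2: φ=-45°, α=75°
  cosα=0.2588 sinα=0.9659 | (6,2) | tMaxX 2.5500 tMaxY 0.1863 | tΔX 3.8637 tΔY 1.0353
    t=0.1863 [y] (6,3)
    t=1.2216 [y] (6,4)
    t=2.2569 [y] (6,5)
    t=2.5500 [x] (7,5) — stop
  → r_2 = 2.5500
beam 3: φ=45°, α=165°
  cosα=-0.9659 sinα=0.2588 | (6,2) | tMaxX 0.3520 tMaxY 0.6955 | tΔX 1.0353 tΔY 3.8637
    t=0.3520 [x] (5,2)
    t=0.6955 [y] (5,3)
    t=1.3873 [x] (4,3) — stop
  → r_3 = 1.3873
beam 4: φ=135°, α=255°
  cosα=-0.2588 sinα=-0.9659 | (6,2) | tMaxX 1.3137 tMaxY 0.8489 | tΔX 3.8637 tΔY 1.0353
    t=0.8489 [y] (6,1) — stop
  → r_4 = 0.8489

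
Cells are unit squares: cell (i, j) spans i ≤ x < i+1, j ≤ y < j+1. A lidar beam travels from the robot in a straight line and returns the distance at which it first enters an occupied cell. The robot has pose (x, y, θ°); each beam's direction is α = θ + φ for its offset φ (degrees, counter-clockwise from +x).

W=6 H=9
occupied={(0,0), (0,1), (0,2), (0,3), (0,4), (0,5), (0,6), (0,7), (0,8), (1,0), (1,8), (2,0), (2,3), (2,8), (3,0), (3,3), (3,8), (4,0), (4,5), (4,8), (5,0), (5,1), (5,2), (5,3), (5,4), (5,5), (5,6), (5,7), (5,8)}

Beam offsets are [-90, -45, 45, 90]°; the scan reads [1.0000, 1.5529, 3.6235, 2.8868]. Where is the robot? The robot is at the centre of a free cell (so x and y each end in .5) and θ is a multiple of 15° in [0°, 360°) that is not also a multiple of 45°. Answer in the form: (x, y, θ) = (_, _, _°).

(x, y, θ) = (2.5, 7.5, 240°)

The pose lattice has 25·16 = 400 candidates. Test each by forward raycasting.
  (3.5, 2.5, 195°): beam 1 = 0.5176 ≠ 1.0000 ✗
  (4.5, 1.5, 240°): beam 1 = 4.0415 ≠ 1.0000 ✗
  (1.5, 6.5, 150°): beam 1 = 1.7321 ≠ 1.0000 ✗
  …
  (2.5, 7.5, 240°): r_1=1.0000, r_2=1.5529, r_3=3.6235, r_4=2.8868 — all match ✓
No second candidate reproduces the full scan.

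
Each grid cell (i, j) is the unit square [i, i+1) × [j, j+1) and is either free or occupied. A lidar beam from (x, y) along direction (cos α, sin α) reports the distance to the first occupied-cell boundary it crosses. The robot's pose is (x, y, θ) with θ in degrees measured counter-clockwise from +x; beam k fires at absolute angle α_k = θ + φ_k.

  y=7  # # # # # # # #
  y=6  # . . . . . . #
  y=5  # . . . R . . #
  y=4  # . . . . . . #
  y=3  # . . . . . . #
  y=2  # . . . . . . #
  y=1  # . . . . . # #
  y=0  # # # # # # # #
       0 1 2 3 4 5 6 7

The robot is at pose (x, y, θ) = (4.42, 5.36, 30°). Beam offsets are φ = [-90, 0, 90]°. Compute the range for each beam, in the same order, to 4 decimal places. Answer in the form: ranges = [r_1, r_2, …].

ranges = [3.8798, 2.9791, 1.8937]

beam 1: φ=-90°, α=300°
  d=(0.5000,-0.8660)  start (4,5)  tX=1.1600 tY=0.4157  stride 1/|dx|=2.0000 1/|dy|=1.1547
    cross y-line → (4,4), t=0.4157
    cross x-line → (5,4), t=1.1600
    cross y-line → (5,3), t=1.5704
    cross y-line → (5,2), t=2.7251
    cross x-line → (6,2), t=3.1600
    cross y-line → (6,1), t=3.8798 (wall)
  → r_1 = 3.8798
beam 2: φ=0°, α=30°
  d=(0.8660,0.5000)  start (4,5)  tX=0.6697 tY=1.2800  stride 1/|dx|=1.1547 1/|dy|=2.0000
    cross x-line → (5,5), t=0.6697
    cross y-line → (5,6), t=1.2800
    cross x-line → (6,6), t=1.8244
    cross x-line → (7,6), t=2.9791 (wall)
  → r_2 = 2.9791
beam 3: φ=90°, α=120°
  d=(-0.5000,0.8660)  start (4,5)  tX=0.8400 tY=0.7390  stride 1/|dx|=2.0000 1/|dy|=1.1547
    cross y-line → (4,6), t=0.7390
    cross x-line → (3,6), t=0.8400
    cross y-line → (3,7), t=1.8937 (wall)
  → r_3 = 1.8937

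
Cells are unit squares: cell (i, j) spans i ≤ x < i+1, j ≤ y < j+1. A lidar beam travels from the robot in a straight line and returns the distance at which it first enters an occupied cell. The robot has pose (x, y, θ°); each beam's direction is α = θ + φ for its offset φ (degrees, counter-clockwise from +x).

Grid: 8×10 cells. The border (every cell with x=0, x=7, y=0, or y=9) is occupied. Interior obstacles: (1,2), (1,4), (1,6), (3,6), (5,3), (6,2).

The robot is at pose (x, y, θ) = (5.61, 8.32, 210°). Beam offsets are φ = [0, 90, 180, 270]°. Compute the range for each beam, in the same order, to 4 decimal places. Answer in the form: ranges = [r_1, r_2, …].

beam 1: φ=0°, α=210°
  direction (-0.8660, -0.5000); cell (5,8); t to first gridline: x 0.7044, y 0.6400 (then +1.1547 / +2.0000)
    (5,7) via y @ 0.6400
    (4,7) via x @ 0.7044
    (3,7) via x @ 1.8591
    (3,6) via y @ 2.6400  # hit
  → r_1 = 2.6400
beam 2: φ=90°, α=300°
  direction (0.5000, -0.8660); cell (5,8); t to first gridline: x 0.7800, y 0.3695 (then +2.0000 / +1.1547)
    (5,7) via y @ 0.3695
    (6,7) via x @ 0.7800
    (6,6) via y @ 1.5242
    (6,5) via y @ 2.6789
    (7,5) via x @ 2.7800  # hit
  → r_2 = 2.7800
beam 3: φ=180°, α=30°
  direction (0.8660, 0.5000); cell (5,8); t to first gridline: x 0.4503, y 1.3600 (then +1.1547 / +2.0000)
    (6,8) via x @ 0.4503
    (6,9) via y @ 1.3600  # hit
  → r_3 = 1.3600
beam 4: φ=270°, α=120°
  direction (-0.5000, 0.8660); cell (5,8); t to first gridline: x 1.2200, y 0.7852 (then +2.0000 / +1.1547)
    (5,9) via y @ 0.7852  # hit
  → r_4 = 0.7852

ranges = [2.6400, 2.7800, 1.3600, 0.7852]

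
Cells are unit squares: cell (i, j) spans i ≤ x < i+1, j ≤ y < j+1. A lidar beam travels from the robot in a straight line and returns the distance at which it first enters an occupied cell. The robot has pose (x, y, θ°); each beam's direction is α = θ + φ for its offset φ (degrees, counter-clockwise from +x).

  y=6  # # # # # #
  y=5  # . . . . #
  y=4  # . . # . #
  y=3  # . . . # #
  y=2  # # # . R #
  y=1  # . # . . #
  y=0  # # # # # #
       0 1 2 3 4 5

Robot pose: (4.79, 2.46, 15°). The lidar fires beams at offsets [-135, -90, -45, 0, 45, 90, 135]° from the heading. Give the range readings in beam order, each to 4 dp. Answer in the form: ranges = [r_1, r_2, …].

beam 1: φ=-135°, α=240°
  cosα=-0.5000 sinα=-0.8660 | (4,2) | tMaxX 1.5800 tMaxY 0.5312 | tΔX 2.0000 tΔY 1.1547
    t=0.5312 [y] (4,1)
    t=1.5800 [x] (3,1)
    t=1.6859 [y] (3,0) — stop
  → r_1 = 1.6859
beam 2: φ=-90°, α=285°
  cosα=0.2588 sinα=-0.9659 | (4,2) | tMaxX 0.8114 tMaxY 0.4762 | tΔX 3.8637 tΔY 1.0353
    t=0.4762 [y] (4,1)
    t=0.8114 [x] (5,1) — stop
  → r_2 = 0.8114
beam 3: φ=-45°, α=330°
  cosα=0.8660 sinα=-0.5000 | (4,2) | tMaxX 0.2425 tMaxY 0.9200 | tΔX 1.1547 tΔY 2.0000
    t=0.2425 [x] (5,2) — stop
  → r_3 = 0.2425
beam 4: φ=0°, α=15°
  cosα=0.9659 sinα=0.2588 | (4,2) | tMaxX 0.2174 tMaxY 2.0864 | tΔX 1.0353 tΔY 3.8637
    t=0.2174 [x] (5,2) — stop
  → r_4 = 0.2174
beam 5: φ=45°, α=60°
  cosα=0.5000 sinα=0.8660 | (4,2) | tMaxX 0.4200 tMaxY 0.6235 | tΔX 2.0000 tΔY 1.1547
    t=0.4200 [x] (5,2) — stop
  → r_5 = 0.4200
beam 6: φ=90°, α=105°
  cosα=-0.2588 sinα=0.9659 | (4,2) | tMaxX 3.0523 tMaxY 0.5590 | tΔX 3.8637 tΔY 1.0353
    t=0.5590 [y] (4,3) — stop
  → r_6 = 0.5590
beam 7: φ=135°, α=150°
  cosα=-0.8660 sinα=0.5000 | (4,2) | tMaxX 0.9122 tMaxY 1.0800 | tΔX 1.1547 tΔY 2.0000
    t=0.9122 [x] (3,2)
    t=1.0800 [y] (3,3)
    t=2.0669 [x] (2,3)
    t=3.0800 [y] (2,4)
    t=3.2216 [x] (1,4)
    t=4.3763 [x] (0,4) — stop
  → r_7 = 4.3763

ranges = [1.6859, 0.8114, 0.2425, 0.2174, 0.4200, 0.5590, 4.3763]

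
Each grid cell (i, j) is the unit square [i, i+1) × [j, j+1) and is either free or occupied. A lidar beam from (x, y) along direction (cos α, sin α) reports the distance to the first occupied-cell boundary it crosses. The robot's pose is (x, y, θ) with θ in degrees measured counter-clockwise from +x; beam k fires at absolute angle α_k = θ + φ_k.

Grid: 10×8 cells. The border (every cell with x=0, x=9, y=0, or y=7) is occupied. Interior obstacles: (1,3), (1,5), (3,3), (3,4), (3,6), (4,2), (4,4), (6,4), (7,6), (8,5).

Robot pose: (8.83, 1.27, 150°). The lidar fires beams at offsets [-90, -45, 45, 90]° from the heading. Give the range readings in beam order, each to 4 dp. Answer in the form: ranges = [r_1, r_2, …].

ranges = [0.3400, 4.8969, 1.0432, 0.3118]

beam 1: φ=-90°, α=60°
  direction (0.5000, 0.8660); cell (8,1); t to first gridline: x 0.3400, y 0.8429 (then +2.0000 / +1.1547)
    (9,1) via x @ 0.3400  # hit
  → r_1 = 0.3400
beam 2: φ=-45°, α=105°
  direction (-0.2588, 0.9659); cell (8,1); t to first gridline: x 3.2069, y 0.7558 (then +3.8637 / +1.0353)
    (8,2) via y @ 0.7558
    (8,3) via y @ 1.7910
    (8,4) via y @ 2.8263
    (7,4) via x @ 3.2069
    (7,5) via y @ 3.8616
    (7,6) via y @ 4.8969  # hit
  → r_2 = 4.8969
beam 3: φ=45°, α=195°
  direction (-0.9659, -0.2588); cell (8,1); t to first gridline: x 0.8593, y 1.0432 (then +1.0353 / +3.8637)
    (7,1) via x @ 0.8593
    (7,0) via y @ 1.0432  # hit
  → r_3 = 1.0432
beam 4: φ=90°, α=240°
  direction (-0.5000, -0.8660); cell (8,1); t to first gridline: x 1.6600, y 0.3118 (then +2.0000 / +1.1547)
    (8,0) via y @ 0.3118  # hit
  → r_4 = 0.3118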